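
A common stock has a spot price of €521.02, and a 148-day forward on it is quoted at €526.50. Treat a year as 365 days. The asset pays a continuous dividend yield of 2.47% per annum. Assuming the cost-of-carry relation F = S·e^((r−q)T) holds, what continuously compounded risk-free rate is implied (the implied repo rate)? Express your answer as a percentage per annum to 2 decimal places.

5.05%

From F = S·e^((r−q)T): (r − q) = ln(F/S)/T
ln(526.50/521.02) = ln(1.010518) = 0.010463
(r − q) = 0.010463 / (148/365) = 0.025804
r = ln(F/S)/T + q = 0.025804 + 0.0247 = 0.050504
r = 5.05%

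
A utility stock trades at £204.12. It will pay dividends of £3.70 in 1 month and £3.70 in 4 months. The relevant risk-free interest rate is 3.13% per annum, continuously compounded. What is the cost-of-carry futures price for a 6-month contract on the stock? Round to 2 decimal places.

£199.87

PV(dividends) I = 3.70·e^(−0.0313·1/12) + 3.70·e^(−0.0313·4/12)
I = 3.6904 + 3.6616 = 7.3520
F = (S − I)·e^(rT) = (204.12 − 7.3520) · e^(0.0313·6/12)
= 196.7680 · e^0.015650 = 196.7680 × 1.015773 = £199.87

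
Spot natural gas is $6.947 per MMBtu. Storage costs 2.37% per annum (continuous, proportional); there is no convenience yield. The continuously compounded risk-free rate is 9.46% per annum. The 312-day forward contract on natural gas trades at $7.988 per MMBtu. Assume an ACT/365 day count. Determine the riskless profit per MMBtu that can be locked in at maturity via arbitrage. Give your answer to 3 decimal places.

Fair forward: F* = S·e^(carry·T), with carry = (r + u) = 0.0946 + 0.0237 = 0.1183
F* = 6.947 · e^(0.1183 × 312/365) = 6.947 · e^0.101122 = 6.947 × 1.106412 = $7.6862
Market $7.988 > fair $7.6862: forward overpriced → cash-and-carry (buy spot, short the forward).
At maturity, profit = |F_mkt − F*| = |7.988 − 7.6862| = $0.302 per MMBtu

$0.302 per MMBtu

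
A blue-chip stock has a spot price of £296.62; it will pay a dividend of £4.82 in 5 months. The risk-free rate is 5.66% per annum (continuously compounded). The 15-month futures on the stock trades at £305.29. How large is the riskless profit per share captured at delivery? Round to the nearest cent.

PV(dividends) I = 4.82·e^(−0.0566·5/12) = 4.7077
Fair futures F* = (S − I)·e^(rT) = (296.62 − 4.7077)·e^0.070750 = 291.9123 × 1.073313 = 313.3133
Market £305.29 < fair 313.3133: forward underpriced → reverse cash-and-carry (short the stock, invest proceeds at r, pay the dividends, go long the forward).
Profit at T = |F_mkt − F*| = |305.29 − 313.3133| = £8.02 per share

£8.02 per share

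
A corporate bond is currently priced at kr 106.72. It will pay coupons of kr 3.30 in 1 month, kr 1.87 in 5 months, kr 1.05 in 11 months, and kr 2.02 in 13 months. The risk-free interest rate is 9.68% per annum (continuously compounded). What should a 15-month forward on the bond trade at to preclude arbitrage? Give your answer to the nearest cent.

PV(coupons) I = 3.30·e^(−0.0968·1/12) + 1.87·e^(−0.0968·5/12) + 1.05·e^(−0.0968·11/12) + 2.02·e^(−0.0968·13/12)
I = 3.2735 + 1.7961 + 0.9608 + 1.8189 = 7.8493
F = (S − I)·e^(rT) = (106.72 − 7.8493) · e^(0.0968·15/12)
= 98.8707 · e^0.121000 = 98.8707 × 1.128625 = kr 111.59

kr 111.59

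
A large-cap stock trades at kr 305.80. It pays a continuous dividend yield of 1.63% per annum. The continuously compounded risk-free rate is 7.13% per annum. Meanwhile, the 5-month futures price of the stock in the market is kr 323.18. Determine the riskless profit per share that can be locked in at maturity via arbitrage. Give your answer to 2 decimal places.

Fair futures: F* = S·e^(carry·T), with carry = (r − q) = 0.0713 − 0.0163 = 0.0550
F* = 305.80 · e^(0.0550 × 5/12) = 305.80 · e^0.022917 = 305.80 × 1.023182 = kr 312.8891
Market kr 323.18 > fair kr 312.8891: forward overpriced → cash-and-carry (buy spot, short the forward).
At maturity, profit = |F_mkt − F*| = |323.18 − 312.8891| = kr 10.29 per share

kr 10.29 per share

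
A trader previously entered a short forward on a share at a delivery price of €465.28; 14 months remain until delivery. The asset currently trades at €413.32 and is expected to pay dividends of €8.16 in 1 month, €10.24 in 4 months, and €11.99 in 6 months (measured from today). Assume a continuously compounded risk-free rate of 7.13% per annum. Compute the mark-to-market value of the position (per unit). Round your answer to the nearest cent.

PV(remaining dividends) I = 8.16·e^(−0.0713·1/12) + 10.24·e^(−0.0713·4/12) + 11.99·e^(−0.0713·6/12) = 29.6812
Current forward F = (S − I)·e^(rT) = (413.32 − 29.6812)·e^(0.0713·14/12) = 383.6388 × 1.086741 = 416.9160
Value (long) = (F − K)·e^(−rT) = (416.9160 − 465.28) × 0.920182 = -44.5037
Short position value = −(long value) = €44.50

€44.50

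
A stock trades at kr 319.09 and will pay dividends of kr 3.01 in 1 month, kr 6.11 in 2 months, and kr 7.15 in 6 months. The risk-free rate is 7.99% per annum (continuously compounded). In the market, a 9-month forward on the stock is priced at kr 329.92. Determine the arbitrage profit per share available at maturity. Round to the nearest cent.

PV(dividends) I = 3.01·e^(−0.0799·1/12) + 6.11·e^(−0.0799·2/12) + 7.15·e^(−0.0799·6/12) = 15.8892
Fair forward F* = (S − I)·e^(rT) = (319.09 − 15.8892)·e^0.059925 = 303.2008 × 1.061757 = 321.9256
Market kr 329.92 > fair 321.9256: forward overpriced → cash-and-carry (borrow at r, buy the stock and collect the dividends, short the forward).
Profit at T = |F_mkt − F*| = |329.92 − 321.9256| = kr 7.99 per share

kr 7.99 per share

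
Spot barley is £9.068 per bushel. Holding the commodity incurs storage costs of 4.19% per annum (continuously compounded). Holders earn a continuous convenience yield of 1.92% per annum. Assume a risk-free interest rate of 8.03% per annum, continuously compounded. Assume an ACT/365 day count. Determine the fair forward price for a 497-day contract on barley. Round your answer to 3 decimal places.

£10.433 per bushel

Net carry = r + u − y = 0.0803 + 0.0419 − 0.0192 = 0.1030
F = S·e^((r+u−y)T) = 9.068 · e^(0.1030 × 497/365) = 9.068 · e^0.140249
= 9.068 × 1.150560 = £10.433 per bushel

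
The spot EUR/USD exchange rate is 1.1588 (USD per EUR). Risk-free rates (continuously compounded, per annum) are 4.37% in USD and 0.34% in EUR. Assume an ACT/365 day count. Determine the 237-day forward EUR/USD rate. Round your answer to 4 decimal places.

F = S·e^((r_USD − r_EUR)T) = 1.1588 · e^((0.0437 − 0.0034) × 237/365)
= 1.1588 · e^0.026167 = 1.1588 × 1.026512
F = 1.1895 USD per EUR

1.1895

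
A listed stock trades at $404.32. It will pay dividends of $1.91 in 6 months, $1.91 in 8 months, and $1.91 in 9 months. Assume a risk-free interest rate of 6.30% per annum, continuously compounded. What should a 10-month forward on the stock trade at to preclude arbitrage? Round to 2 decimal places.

PV(dividends) I = 1.91·e^(−0.0630·6/12) + 1.91·e^(−0.0630·8/12) + 1.91·e^(−0.0630·9/12)
I = 1.8508 + 1.8314 + 1.8219 = 5.5041
F = (S − I)·e^(rT) = (404.32 − 5.5041) · e^(0.0630·10/12)
= 398.8159 · e^0.052500 = 398.8159 × 1.053903 = $420.31

$420.31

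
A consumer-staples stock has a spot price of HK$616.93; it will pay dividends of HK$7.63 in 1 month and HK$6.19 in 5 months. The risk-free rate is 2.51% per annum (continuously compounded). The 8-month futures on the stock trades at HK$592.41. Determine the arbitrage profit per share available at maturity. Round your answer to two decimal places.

PV(dividends) I = 7.63·e^(−0.0251·1/12) + 6.19·e^(−0.0251·5/12) = 13.7397
Fair futures F* = (S − I)·e^(rT) = (616.93 − 13.7397)·e^0.016733 = 603.1903 × 1.016874 = 613.3685
Market HK$592.41 < fair 613.3685: forward underpriced → reverse cash-and-carry (short the stock, invest proceeds at r, pay the dividends, go long the forward).
Profit at T = |F_mkt − F*| = |592.41 − 613.3685| = HK$20.96 per share

HK$20.96 per share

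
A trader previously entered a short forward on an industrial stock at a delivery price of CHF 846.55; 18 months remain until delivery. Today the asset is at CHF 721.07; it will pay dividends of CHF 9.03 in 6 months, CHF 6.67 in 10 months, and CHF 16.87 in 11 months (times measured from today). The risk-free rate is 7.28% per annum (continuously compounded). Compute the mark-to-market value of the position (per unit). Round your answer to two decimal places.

PV(remaining dividends) I = 9.03·e^(−0.0728·6/12) + 6.67·e^(−0.0728·10/12) + 16.87·e^(−0.0728·11/12) = 30.7656
Current forward F = (S − I)·e^(rT) = (721.07 − 30.7656)·e^(0.0728·18/12) = 690.3044 × 1.115385 = 769.9552
Value (long) = (F − K)·e^(−rT) = (769.9552 − 846.55) × 0.896551 = -68.6711
Short position value = −(long value) = CHF 68.67

CHF 68.67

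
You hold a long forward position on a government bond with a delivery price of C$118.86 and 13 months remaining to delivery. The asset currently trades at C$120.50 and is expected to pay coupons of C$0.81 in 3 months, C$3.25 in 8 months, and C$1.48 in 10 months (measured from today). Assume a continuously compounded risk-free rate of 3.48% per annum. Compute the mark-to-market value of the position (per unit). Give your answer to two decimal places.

C$0.62

PV(remaining coupons) I = 0.81·e^(−0.0348·3/12) + 3.25·e^(−0.0348·8/12) + 1.48·e^(−0.0348·10/12) = 5.4161
Current forward F = (S − I)·e^(rT) = (120.50 − 5.4161)·e^(0.0348·13/12) = 115.0839 × 1.038420 = 119.5054
Value (long) = (F − K)·e^(−rT) = (119.5054 − 118.86) × 0.963002 = 0.6215
Value = C$0.62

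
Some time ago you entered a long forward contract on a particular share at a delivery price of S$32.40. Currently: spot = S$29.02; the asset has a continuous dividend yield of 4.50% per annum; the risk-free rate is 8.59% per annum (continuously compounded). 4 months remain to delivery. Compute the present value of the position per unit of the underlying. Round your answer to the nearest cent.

-S$2.90

Current fair forward for the remaining 4 months: F = S·e^((r − q)·T), (r − q) = 0.0859 − 0.0450 = 0.0409
F = 29.02 · e^(0.0409 × 4/12) = 29.02 × 1.013727 = 29.4184
Value of long forward = (F − K)·e^(−rT) = (29.4184 − 32.40) · e^(−0.0859·4/12)
= -2.9816 × 0.971773 = -2.90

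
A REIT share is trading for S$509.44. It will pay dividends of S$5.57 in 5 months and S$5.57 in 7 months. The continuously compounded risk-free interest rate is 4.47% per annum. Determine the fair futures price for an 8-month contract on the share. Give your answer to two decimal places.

PV(dividends) I = 5.57·e^(−0.0447·5/12) + 5.57·e^(−0.0447·7/12)
I = 5.4672 + 5.4266 = 10.8938
F = (S − I)·e^(rT) = (509.44 − 10.8938) · e^(0.0447·8/12)
= 498.5462 · e^0.029800 = 498.5462 × 1.030248 = S$513.63

S$513.63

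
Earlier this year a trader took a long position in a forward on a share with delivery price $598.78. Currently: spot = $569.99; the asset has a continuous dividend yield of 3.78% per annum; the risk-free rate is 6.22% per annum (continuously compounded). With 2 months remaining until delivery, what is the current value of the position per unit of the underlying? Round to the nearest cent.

-$26.19

Current fair forward for the remaining 2 months: F = S·e^((r − q)·T), (r − q) = 0.0622 − 0.0378 = 0.0244
F = 569.99 · e^(0.0244 × 2/12) = 569.99 × 1.004075 = 572.3127
Value of long forward = (F − K)·e^(−rT) = (572.3127 − 598.78) · e^(−0.0622·2/12)
= -26.4673 × 0.989687 = -26.19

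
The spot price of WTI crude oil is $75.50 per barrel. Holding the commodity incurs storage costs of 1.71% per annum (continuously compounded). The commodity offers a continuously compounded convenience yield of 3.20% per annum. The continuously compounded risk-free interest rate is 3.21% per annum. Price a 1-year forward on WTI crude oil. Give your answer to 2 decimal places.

$76.81 per barrel

Net carry = r + u − y = 0.0321 + 0.0171 − 0.0320 = 0.0172
F = S·e^((r+u−y)T) = 75.50 · e^(0.0172 × 12/12) = 75.50 · e^0.017200
= 75.50 × 1.017349 = $76.81 per barrel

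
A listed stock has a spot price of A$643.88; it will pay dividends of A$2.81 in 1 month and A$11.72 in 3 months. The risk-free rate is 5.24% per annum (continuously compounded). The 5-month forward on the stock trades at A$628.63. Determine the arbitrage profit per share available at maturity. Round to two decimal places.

PV(dividends) I = 2.81·e^(−0.0524·1/12) + 11.72·e^(−0.0524·3/12) = 14.3652
Fair forward F* = (S − I)·e^(rT) = (643.88 − 14.3652)·e^0.021833 = 629.5148 × 1.022073 = 643.4101
Market A$628.63 < fair 643.4101: forward underpriced → reverse cash-and-carry (short the stock, invest proceeds at r, pay the dividends, go long the forward).
Profit at T = |F_mkt − F*| = |628.63 − 643.4101| = A$14.78 per share

A$14.78 per share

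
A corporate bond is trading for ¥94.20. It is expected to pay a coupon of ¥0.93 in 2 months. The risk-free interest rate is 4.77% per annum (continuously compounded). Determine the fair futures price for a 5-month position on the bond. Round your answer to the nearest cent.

¥95.15

PV(coupons) I = 0.93·e^(−0.0477·2/12)
I = 0.9226
F = (S − I)·e^(rT) = (94.20 − 0.9226) · e^(0.0477·5/12)
= 93.2774 · e^0.019875 = 93.2774 × 1.020074 = ¥95.15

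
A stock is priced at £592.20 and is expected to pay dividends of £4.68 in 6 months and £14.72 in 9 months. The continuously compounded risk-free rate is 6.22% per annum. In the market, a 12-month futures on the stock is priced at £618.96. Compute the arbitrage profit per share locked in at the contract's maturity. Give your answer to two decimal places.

PV(dividends) I = 4.68·e^(−0.0622·6/12) + 14.72·e^(−0.0622·9/12) = 18.5858
Fair futures F* = (S − I)·e^(rT) = (592.20 − 18.5858)·e^0.062200 = 573.6142 × 1.064175 = 610.4259
Market £618.96 > fair 610.4259: forward overpriced → cash-and-carry (borrow at r, buy the stock and collect the dividends, short the forward).
Profit at T = |F_mkt − F*| = |618.96 − 610.4259| = £8.53 per share

£8.53 per share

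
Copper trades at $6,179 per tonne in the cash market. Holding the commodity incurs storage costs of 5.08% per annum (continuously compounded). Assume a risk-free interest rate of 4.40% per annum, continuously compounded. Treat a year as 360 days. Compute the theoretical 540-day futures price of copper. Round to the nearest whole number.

Net carry = r + u − y = 0.0440 + 0.0508 − 0.0000 = 0.0948
F = S·e^((r+u−y)T) = 6179 · e^(0.0948 × 540/360) = 6179 · e^0.142200
= 6179 × 1.152807 = $7,123 per tonne

$7,123 per tonne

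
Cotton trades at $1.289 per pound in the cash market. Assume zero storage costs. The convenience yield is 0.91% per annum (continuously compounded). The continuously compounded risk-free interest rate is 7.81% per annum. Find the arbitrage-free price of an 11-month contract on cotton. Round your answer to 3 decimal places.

Net carry = r + u − y = 0.0781 + 0.0000 − 0.0091 = 0.0690
F = S·e^((r+u−y)T) = 1.289 · e^(0.0690 × 11/12) = 1.289 · e^0.063250
= 1.289 × 1.065293 = $1.373 per pound

$1.373 per pound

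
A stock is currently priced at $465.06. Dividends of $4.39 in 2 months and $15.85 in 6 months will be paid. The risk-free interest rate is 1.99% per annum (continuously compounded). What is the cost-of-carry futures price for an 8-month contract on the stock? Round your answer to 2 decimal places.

$450.93

PV(dividends) I = 4.39·e^(−0.0199·2/12) + 15.85·e^(−0.0199·6/12)
I = 4.3755 + 15.6931 = 20.0686
F = (S − I)·e^(rT) = (465.06 − 20.0686) · e^(0.0199·8/12)
= 444.9914 · e^0.013267 = 444.9914 × 1.013355 = $450.93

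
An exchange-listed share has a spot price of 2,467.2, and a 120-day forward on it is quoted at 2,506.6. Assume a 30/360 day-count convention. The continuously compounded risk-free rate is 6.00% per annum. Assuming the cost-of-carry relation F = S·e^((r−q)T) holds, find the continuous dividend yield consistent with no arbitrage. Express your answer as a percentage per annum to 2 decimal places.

1.25%

From F = S·e^((r−q)T): (r − q) = ln(F/S)/T
ln(2506.6/2467.2) = ln(1.015970) = 0.015844
(r − q) = 0.015844 / (120/360) = 0.047532
q = r − ln(F/S)/T = 0.0600 − 0.047532 = 0.012468
q = 1.25%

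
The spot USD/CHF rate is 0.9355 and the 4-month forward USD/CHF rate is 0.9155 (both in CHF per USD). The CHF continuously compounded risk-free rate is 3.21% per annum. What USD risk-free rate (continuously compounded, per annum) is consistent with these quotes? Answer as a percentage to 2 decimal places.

9.69%

F = S·e^((r_CHF − r_USD)T) ⇒ r_USD = r_CHF − ln(F/S)/T
ln(0.9155/0.9355) = -0.021611; /(4/12) = -0.064833
r_USD = 0.0321 + 0.064833 = 0.096933
r_USD = 9.69%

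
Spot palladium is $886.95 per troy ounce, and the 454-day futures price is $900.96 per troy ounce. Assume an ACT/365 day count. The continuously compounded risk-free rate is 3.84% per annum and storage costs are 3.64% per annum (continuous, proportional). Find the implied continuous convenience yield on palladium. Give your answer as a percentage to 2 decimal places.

F = S·e^((r+u−y)T) ⇒ (r+u−y) = ln(F/S)/T
ln(900.96/886.95) = 0.015672; /T ⇒ 0.012600
y = r + u − ln(F/S)/T = 0.0384 + 0.0364 − 0.012600 = 0.062200
y = 6.22%

6.22%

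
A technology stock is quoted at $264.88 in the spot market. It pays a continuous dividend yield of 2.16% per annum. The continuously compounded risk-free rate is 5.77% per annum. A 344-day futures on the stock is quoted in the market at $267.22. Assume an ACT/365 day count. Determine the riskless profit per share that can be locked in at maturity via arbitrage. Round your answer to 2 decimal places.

$6.83 per share

Fair futures: F* = S·e^(carry·T), with carry = (r − q) = 0.0577 − 0.0216 = 0.0361
F* = 264.88 · e^(0.0361 × 344/365) = 264.88 · e^0.034023 = 264.88 × 1.034608 = $274.0470
Market $267.22 < fair $274.0470: forward underpriced → reverse cash-and-carry (short spot, go long the forward).
At maturity, profit = |F_mkt − F*| = |267.22 − 274.0470| = $6.83 per share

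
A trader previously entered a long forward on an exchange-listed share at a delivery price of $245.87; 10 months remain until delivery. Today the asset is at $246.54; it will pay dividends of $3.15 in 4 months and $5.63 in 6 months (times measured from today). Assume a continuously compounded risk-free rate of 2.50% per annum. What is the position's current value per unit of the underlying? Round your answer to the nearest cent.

-$2.94

PV(remaining dividends) I = 3.15·e^(−0.0250·4/12) + 5.63·e^(−0.0250·6/12) = 8.6839
Current forward F = (S − I)·e^(rT) = (246.54 − 8.6839)·e^(0.0250·10/12) = 237.8561 × 1.021052 = 242.8634
Value (long) = (F − K)·e^(−rT) = (242.8634 − 245.87) × 0.979382 = -2.9446
Value = -$2.94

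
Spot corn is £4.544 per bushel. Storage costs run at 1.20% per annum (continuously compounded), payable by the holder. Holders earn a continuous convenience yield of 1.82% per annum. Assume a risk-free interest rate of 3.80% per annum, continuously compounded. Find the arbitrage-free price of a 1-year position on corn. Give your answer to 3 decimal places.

Net carry = r + u − y = 0.0380 + 0.0120 − 0.0182 = 0.0318
F = S·e^((r+u−y)T) = 4.544 · e^(0.0318 × 1) = 4.544 · e^0.031800
= 4.544 × 1.032311 = £4.691 per bushel

£4.691 per bushel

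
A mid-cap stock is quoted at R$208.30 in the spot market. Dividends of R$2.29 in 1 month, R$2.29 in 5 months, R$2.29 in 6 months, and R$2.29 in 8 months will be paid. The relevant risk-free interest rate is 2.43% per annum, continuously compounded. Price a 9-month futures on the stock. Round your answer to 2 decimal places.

R$202.90

PV(dividends) I = 2.29·e^(−0.0243·1/12) + 2.29·e^(−0.0243·5/12) + 2.29·e^(−0.0243·6/12) + 2.29·e^(−0.0243·8/12)
I = 2.2854 + 2.2669 + 2.2623 + 2.2532 = 9.0678
F = (S − I)·e^(rT) = (208.30 − 9.0678) · e^(0.0243·9/12)
= 199.2322 · e^0.018225 = 199.2322 × 1.018392 = R$202.90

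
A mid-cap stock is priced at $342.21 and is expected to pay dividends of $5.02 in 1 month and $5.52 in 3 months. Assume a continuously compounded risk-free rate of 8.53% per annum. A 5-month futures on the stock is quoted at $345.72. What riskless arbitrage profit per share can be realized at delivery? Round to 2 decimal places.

$1.89 per share

PV(dividends) I = 5.02·e^(−0.0853·1/12) + 5.52·e^(−0.0853·3/12) = 10.3880
Fair futures F* = (S − I)·e^(rT) = (342.21 − 10.3880)·e^0.035542 = 331.8220 × 1.036181 = 343.8277
Market $345.72 > fair 343.8277: forward overpriced → cash-and-carry (borrow at r, buy the stock and collect the dividends, short the forward).
Profit at T = |F_mkt − F*| = |345.72 − 343.8277| = $1.89 per share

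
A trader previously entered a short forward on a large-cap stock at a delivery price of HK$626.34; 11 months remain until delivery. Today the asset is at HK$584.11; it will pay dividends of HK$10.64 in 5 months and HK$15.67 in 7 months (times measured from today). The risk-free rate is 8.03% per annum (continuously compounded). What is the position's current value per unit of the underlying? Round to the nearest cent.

HK$23.02

PV(remaining dividends) I = 10.64·e^(−0.0803·5/12) + 15.67·e^(−0.0803·7/12) = 25.2428
Current forward F = (S − I)·e^(rT) = (584.11 − 25.2428)·e^(0.0803·11/12) = 558.8672 × 1.076385 = 601.5563
Value (long) = (F − K)·e^(−rT) = (601.5563 − 626.34) × 0.929035 = -23.0249
Short position value = −(long value) = HK$23.02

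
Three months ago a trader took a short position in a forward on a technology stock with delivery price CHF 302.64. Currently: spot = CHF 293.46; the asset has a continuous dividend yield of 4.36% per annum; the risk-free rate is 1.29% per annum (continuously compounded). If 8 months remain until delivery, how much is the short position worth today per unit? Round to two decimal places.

Current fair forward for the remaining 8 months: F = S·e^((r − q)·T), (r − q) = 0.0129 − 0.0436 = -0.0307
F = 293.46 · e^(-0.0307 × 8/12) = 293.46 × 0.979741 = 287.5148
Value of long forward = (F − K)·e^(−rT) = (287.5148 − 302.64) · e^(−0.0129·8/12)
= -15.1252 × 0.991437 = -15.00
Short position value = −(long value) = CHF 15.00

CHF 15.00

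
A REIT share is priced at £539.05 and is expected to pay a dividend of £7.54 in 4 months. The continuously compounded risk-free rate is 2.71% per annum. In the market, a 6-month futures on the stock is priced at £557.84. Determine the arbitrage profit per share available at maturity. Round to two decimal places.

£19.01 per share

PV(dividends) I = 7.54·e^(−0.0271·4/12) = 7.4722
Fair futures F* = (S − I)·e^(rT) = (539.05 − 7.4722)·e^0.013550 = 531.5778 × 1.013642 = 538.8296
Market £557.84 > fair 538.8296: forward overpriced → cash-and-carry (borrow at r, buy the stock and collect the dividends, short the forward).
Profit at T = |F_mkt − F*| = |557.84 − 538.8296| = £19.01 per share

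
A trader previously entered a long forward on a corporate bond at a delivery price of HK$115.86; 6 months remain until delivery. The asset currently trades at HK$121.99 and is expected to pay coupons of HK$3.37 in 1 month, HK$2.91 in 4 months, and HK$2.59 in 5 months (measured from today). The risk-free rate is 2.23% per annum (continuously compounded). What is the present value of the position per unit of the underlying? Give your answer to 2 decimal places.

PV(remaining coupons) I = 3.37·e^(−0.0223·1/12) + 2.91·e^(−0.0223·4/12) + 2.59·e^(−0.0223·5/12) = 8.8182
Current forward F = (S − I)·e^(rT) = (121.99 − 8.8182)·e^(0.0223·6/12) = 113.1718 × 1.011212 = 114.4407
Value (long) = (F − K)·e^(−rT) = (114.4407 − 115.86) × 0.988912 = -1.4036
Value = -HK$1.40

-HK$1.40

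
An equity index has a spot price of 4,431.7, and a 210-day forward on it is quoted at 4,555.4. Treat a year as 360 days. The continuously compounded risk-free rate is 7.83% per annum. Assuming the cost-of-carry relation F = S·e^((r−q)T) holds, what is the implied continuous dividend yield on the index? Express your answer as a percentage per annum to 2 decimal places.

From F = S·e^((r−q)T): (r − q) = ln(F/S)/T
ln(4555.4/4431.7) = ln(1.027913) = 0.027531
(r − q) = 0.027531 / (210/360) = 0.047196
q = r − ln(F/S)/T = 0.0783 − 0.047196 = 0.031104
q = 3.11%

3.11%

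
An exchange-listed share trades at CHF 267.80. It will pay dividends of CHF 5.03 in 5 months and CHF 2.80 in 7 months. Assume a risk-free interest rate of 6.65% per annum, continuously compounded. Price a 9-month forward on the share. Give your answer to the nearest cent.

CHF 273.52

PV(dividends) I = 5.03·e^(−0.0665·5/12) + 2.80·e^(−0.0665·7/12)
I = 4.8925 + 2.6935 = 7.5860
F = (S − I)·e^(rT) = (267.80 − 7.5860) · e^(0.0665·9/12)
= 260.2140 · e^0.049875 = 260.2140 × 1.051140 = CHF 273.52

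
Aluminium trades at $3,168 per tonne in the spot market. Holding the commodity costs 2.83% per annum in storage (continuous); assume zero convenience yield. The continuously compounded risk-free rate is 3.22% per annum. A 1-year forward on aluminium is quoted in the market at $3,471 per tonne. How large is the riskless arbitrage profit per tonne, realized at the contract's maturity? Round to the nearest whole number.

Fair forward: F* = S·e^(carry·T), with carry = (r + u) = 0.0322 + 0.0283 = 0.0605
F* = 3168 · e^(0.0605 × 1) = 3168 · e^0.060500 = 3168 × 1.062368 = $3365.5818
Market $3471 > fair $3365.5818: forward overpriced → cash-and-carry (buy spot, short the forward).
At maturity, profit = |F_mkt − F*| = |3471 − 3365.5818| = $105 per tonne

$105 per tonne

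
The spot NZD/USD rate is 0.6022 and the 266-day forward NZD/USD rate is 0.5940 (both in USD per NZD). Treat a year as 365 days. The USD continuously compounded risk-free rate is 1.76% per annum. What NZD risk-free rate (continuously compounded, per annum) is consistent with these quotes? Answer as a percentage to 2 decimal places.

3.64%

F = S·e^((r_USD − r_NZD)T) ⇒ r_NZD = r_USD − ln(F/S)/T
ln(0.5940/0.6022) = -0.013710; /(266/365) = -0.018813
r_NZD = 0.0176 + 0.018813 = 0.036413
r_NZD = 3.64%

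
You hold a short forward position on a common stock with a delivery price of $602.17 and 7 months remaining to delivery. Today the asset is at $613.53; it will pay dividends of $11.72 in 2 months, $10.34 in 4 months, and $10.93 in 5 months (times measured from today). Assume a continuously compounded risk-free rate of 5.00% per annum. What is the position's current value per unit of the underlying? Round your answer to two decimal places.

PV(remaining dividends) I = 11.72·e^(−0.0500·2/12) + 10.34·e^(−0.0500·4/12) + 10.93·e^(−0.0500·5/12) = 32.4965
Current forward F = (S − I)·e^(rT) = (613.53 − 32.4965)·e^(0.0500·7/12) = 581.0335 × 1.029596 = 598.2298
Value (long) = (F − K)·e^(−rT) = (598.2298 − 602.17) × 0.971255 = -3.8269
Short position value = −(long value) = $3.83

$3.83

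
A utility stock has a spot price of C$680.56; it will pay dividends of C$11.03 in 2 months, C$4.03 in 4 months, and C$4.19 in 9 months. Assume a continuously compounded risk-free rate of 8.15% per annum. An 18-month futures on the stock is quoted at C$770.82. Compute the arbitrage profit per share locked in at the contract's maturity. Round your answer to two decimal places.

PV(dividends) I = 11.03·e^(−0.0815·2/12) + 4.03·e^(−0.0815·4/12) + 4.19·e^(−0.0815·9/12) = 18.7447
Fair futures F* = (S − I)·e^(rT) = (680.56 − 18.7447)·e^0.122250 = 661.8153 × 1.130037 = 747.8758
Market C$770.82 > fair 747.8758: forward overpriced → cash-and-carry (borrow at r, buy the stock and collect the dividends, short the forward).
Profit at T = |F_mkt − F*| = |770.82 − 747.8758| = C$22.94 per share

C$22.94 per share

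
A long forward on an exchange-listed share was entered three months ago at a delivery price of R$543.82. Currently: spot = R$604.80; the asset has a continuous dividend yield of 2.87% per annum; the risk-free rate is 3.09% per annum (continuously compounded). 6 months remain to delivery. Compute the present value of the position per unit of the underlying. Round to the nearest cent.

Current fair forward for the remaining 6 months: F = S·e^((r − q)·T), (r − q) = 0.0309 − 0.0287 = 0.0022
F = 604.80 · e^(0.0022 × 6/12) = 604.80 × 1.001101 = 605.4659
Value of long forward = (F − K)·e^(−rT) = (605.4659 − 543.82) · e^(−0.0309·6/12)
= 61.6459 × 0.984669 = 60.70

R$60.70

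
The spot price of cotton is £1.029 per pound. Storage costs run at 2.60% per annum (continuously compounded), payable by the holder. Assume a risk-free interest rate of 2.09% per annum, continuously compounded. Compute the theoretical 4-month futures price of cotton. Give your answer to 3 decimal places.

Net carry = r + u − y = 0.0209 + 0.0260 − 0.0000 = 0.0469
F = S·e^((r+u−y)T) = 1.029 · e^(0.0469 × 4/12) = 1.029 · e^0.015633
= 1.029 × 1.015756 = £1.045 per pound

£1.045 per pound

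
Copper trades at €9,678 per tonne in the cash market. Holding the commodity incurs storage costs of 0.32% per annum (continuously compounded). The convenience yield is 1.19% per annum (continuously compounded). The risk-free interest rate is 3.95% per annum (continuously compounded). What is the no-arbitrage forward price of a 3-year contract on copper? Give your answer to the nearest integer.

Net carry = r + u − y = 0.0395 + 0.0032 − 0.0119 = 0.0308
F = S·e^((r+u−y)T) = 9678 · e^(0.0308 × 3) = 9678 · e^0.092400
= 9678 × 1.096803 = €10,615 per tonne

€10,615 per tonne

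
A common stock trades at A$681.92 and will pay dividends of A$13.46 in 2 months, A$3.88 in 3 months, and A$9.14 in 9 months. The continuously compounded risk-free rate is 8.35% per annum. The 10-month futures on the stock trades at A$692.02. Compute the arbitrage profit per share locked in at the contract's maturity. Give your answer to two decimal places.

A$11.53 per share

PV(dividends) I = 13.46·e^(−0.0835·2/12) + 3.88·e^(−0.0835·3/12) + 9.14·e^(−0.0835·9/12) = 25.6590
Fair futures F* = (S − I)·e^(rT) = (681.92 − 25.6590)·e^0.069583 = 656.2610 × 1.072061 = 703.5518
Market A$692.02 < fair 703.5518: forward underpriced → reverse cash-and-carry (short the stock, invest proceeds at r, pay the dividends, go long the forward).
Profit at T = |F_mkt − F*| = |692.02 − 703.5518| = A$11.53 per share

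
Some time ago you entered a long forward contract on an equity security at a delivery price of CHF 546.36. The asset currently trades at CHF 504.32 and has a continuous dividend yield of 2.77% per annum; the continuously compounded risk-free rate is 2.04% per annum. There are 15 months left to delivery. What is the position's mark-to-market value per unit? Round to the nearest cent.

Current fair forward for the remaining 15 months: F = S·e^((r − q)·T), (r − q) = 0.0204 − 0.0277 = -0.0073
F = 504.32 · e^(-0.0073 × 15/12) = 504.32 × 0.990917 = 499.7393
Value of long forward = (F − K)·e^(−rT) = (499.7393 − 546.36) · e^(−0.0204·15/12)
= -46.6207 × 0.974822 = -45.45

-CHF 45.45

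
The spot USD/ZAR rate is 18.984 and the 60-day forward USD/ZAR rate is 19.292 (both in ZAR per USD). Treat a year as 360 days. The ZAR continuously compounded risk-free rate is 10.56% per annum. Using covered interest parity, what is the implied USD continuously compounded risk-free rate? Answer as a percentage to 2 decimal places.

0.90%

F = S·e^((r_ZAR − r_USD)T) ⇒ r_USD = r_ZAR − ln(F/S)/T
ln(19.292/18.984) = 0.016094; /(60/360) = 0.096564
r_USD = 0.1056 − 0.096564 = 0.009036
r_USD = 0.90%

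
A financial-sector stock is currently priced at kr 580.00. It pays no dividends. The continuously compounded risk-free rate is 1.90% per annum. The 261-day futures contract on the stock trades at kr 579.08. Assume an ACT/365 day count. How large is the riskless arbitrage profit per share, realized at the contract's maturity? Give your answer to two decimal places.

Fair futures: F* = S·e^(carry·T), with carry = r = 0.0190
F* = 580.00 · e^(0.0190 × 261/365) = 580.00 · e^0.013586 = 580.00 × 1.013679 = kr 587.9338
Market kr 579.08 < fair kr 587.9338: forward underpriced → reverse cash-and-carry (short spot, go long the forward).
At maturity, profit = |F_mkt − F*| = |579.08 − 587.9338| = kr 8.85 per share

kr 8.85 per share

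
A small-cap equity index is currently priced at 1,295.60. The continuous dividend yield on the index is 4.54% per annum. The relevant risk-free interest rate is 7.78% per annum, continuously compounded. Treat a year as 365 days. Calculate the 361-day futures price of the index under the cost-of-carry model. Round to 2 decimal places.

F = S·e^((r − q)T) = 1295.60 · e^((0.0778 − 0.0454) × 361/365)
= 1295.60 · e^0.03204493 = 1295.60 × 1.03256390
F = 1,337.79

1,337.79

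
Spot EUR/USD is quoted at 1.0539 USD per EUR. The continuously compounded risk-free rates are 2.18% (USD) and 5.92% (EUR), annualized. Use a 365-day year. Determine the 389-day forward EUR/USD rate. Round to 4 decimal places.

1.0127

F = S·e^((r_USD − r_EUR)T) = 1.0539 · e^((0.0218 − 0.0592) × 389/365)
= 1.0539 · e^-0.039859 = 1.0539 × 0.960925
F = 1.0127 USD per EUR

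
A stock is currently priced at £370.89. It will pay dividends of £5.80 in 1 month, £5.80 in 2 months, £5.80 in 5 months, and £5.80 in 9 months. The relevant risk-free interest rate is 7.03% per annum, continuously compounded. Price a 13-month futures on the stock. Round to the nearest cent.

PV(dividends) I = 5.80·e^(−0.0703·1/12) + 5.80·e^(−0.0703·2/12) + 5.80·e^(−0.0703·5/12) + 5.80·e^(−0.0703·9/12)
I = 5.7661 + 5.7324 + 5.6326 + 5.5021 = 22.6332
F = (S − I)·e^(rT) = (370.89 − 22.6332) · e^(0.0703·13/12)
= 348.2568 · e^0.076158 = 348.2568 × 1.079133 = £375.82

£375.82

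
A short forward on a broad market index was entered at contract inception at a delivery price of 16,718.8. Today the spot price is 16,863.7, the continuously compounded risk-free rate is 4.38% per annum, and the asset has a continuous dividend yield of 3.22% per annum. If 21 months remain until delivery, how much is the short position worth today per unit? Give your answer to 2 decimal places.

Current fair forward for the remaining 21 months: F = S·e^((r − q)·T), (r − q) = 0.0438 − 0.0322 = 0.0116
F = 16863.7 · e^(0.0116 × 21/12) = 16863.7 × 1.02050745 = 17209.5315
Value of long forward = (F − K)·e^(−rT) = (17209.5315 − 16718.8) · e^(−0.0438·21/12)
= 490.7315 × 0.92621397 = 454.52
Short position value = −(long value) = -454.52

-454.52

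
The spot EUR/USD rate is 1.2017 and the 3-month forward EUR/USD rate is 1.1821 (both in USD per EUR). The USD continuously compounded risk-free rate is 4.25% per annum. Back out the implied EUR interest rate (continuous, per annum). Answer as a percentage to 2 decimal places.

10.83%

F = S·e^((r_USD − r_EUR)T) ⇒ r_EUR = r_USD − ln(F/S)/T
ln(1.1821/1.2017) = -0.016445; /(3/12) = -0.065780
r_EUR = 0.0425 + 0.065780 = 0.108280
r_EUR = 10.83%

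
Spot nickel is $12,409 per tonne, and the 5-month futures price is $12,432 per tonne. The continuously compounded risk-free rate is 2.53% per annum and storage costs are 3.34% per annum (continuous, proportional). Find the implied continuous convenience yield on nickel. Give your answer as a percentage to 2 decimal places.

F = S·e^((r+u−y)T) ⇒ (r+u−y) = ln(F/S)/T
ln(12432/12409) = 0.001852; /T ⇒ 0.004445
y = r + u − ln(F/S)/T = 0.0253 + 0.0334 − 0.004445 = 0.054255
y = 5.43%

5.43%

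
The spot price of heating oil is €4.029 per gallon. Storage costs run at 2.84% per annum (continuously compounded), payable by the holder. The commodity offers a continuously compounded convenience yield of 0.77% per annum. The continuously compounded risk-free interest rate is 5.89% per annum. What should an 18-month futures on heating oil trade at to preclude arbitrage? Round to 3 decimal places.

€4.540 per gallon

Net carry = r + u − y = 0.0589 + 0.0284 − 0.0077 = 0.0796
F = S·e^((r+u−y)T) = 4.029 · e^(0.0796 × 18/12) = 4.029 · e^0.119400
= 4.029 × 1.126821 = €4.540 per gallon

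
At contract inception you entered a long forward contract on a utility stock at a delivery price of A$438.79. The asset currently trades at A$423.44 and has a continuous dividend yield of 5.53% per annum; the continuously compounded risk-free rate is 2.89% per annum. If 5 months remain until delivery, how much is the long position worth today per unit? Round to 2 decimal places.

Current fair forward for the remaining 5 months: F = S·e^((r − q)·T), (r − q) = 0.0289 − 0.0553 = -0.0264
F = 423.44 · e^(-0.0264 × 5/12) = 423.44 × 0.989060 = 418.8076
Value of long forward = (F − K)·e^(−rT) = (418.8076 − 438.79) · e^(−0.0289·5/12)
= -19.9824 × 0.988031 = -19.74

-A$19.74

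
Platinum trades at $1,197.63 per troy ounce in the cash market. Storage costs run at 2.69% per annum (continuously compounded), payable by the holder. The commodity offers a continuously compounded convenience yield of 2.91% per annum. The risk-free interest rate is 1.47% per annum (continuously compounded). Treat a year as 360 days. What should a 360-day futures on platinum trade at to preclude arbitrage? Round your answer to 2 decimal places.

$1,212.69 per troy ounce

Net carry = r + u − y = 0.0147 + 0.0269 − 0.0291 = 0.0125
F = S·e^((r+u−y)T) = 1197.63 · e^(0.0125 × 360/360) = 1197.63 · e^0.01250000
= 1197.63 × 1.01257845 = $1,212.69 per troy ounce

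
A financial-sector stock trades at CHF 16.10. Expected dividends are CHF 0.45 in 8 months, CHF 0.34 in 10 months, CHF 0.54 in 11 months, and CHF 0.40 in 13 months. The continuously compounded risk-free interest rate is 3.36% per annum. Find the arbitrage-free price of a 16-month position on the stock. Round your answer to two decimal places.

PV(dividends) I = 0.45·e^(−0.0336·8/12) + 0.34·e^(−0.0336·10/12) + 0.54·e^(−0.0336·11/12) + 0.40·e^(−0.0336·13/12)
I = 0.4400 + 0.3306 + 0.5236 + 0.3857 = 1.6799
F = (S − I)·e^(rT) = (16.10 − 1.6799) · e^(0.0336·16/12)
= 14.4201 · e^0.044800 = 14.4201 × 1.045819 = CHF 15.08

CHF 15.08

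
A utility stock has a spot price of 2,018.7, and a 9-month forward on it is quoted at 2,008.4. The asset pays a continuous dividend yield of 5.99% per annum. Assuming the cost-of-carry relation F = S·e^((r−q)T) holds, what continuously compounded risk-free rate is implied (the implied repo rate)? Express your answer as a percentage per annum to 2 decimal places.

From F = S·e^((r−q)T): (r − q) = ln(F/S)/T
ln(2008.4/2018.7) = ln(0.994898) = -0.005115
(r − q) = -0.005115 / (9/12) = -0.006820
r = ln(F/S)/T + q = -0.006820 + 0.0599 = 0.053080
r = 5.31%

5.31%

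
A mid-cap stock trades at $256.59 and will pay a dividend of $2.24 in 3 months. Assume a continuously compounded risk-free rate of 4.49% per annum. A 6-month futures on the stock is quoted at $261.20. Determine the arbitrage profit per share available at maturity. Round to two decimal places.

PV(dividends) I = 2.24·e^(−0.0449·3/12) = 2.2150
Fair futures F* = (S − I)·e^(rT) = (256.59 − 2.2150)·e^0.022450 = 254.3750 × 1.022704 = 260.1503
Market $261.20 > fair 260.1503: forward overpriced → cash-and-carry (borrow at r, buy the stock and collect the dividends, short the forward).
Profit at T = |F_mkt − F*| = |261.20 − 260.1503| = $1.05 per share

$1.05 per share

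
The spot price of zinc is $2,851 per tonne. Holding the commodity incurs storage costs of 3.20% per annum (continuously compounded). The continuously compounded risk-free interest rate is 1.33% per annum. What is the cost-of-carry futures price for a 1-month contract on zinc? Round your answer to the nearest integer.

Net carry = r + u − y = 0.0133 + 0.0320 − 0.0000 = 0.0453
F = S·e^((r+u−y)T) = 2851 · e^(0.0453 × 1/12) = 2851 · e^0.003775
= 2851 × 1.003782 = $2,862 per tonne

$2,862 per tonne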